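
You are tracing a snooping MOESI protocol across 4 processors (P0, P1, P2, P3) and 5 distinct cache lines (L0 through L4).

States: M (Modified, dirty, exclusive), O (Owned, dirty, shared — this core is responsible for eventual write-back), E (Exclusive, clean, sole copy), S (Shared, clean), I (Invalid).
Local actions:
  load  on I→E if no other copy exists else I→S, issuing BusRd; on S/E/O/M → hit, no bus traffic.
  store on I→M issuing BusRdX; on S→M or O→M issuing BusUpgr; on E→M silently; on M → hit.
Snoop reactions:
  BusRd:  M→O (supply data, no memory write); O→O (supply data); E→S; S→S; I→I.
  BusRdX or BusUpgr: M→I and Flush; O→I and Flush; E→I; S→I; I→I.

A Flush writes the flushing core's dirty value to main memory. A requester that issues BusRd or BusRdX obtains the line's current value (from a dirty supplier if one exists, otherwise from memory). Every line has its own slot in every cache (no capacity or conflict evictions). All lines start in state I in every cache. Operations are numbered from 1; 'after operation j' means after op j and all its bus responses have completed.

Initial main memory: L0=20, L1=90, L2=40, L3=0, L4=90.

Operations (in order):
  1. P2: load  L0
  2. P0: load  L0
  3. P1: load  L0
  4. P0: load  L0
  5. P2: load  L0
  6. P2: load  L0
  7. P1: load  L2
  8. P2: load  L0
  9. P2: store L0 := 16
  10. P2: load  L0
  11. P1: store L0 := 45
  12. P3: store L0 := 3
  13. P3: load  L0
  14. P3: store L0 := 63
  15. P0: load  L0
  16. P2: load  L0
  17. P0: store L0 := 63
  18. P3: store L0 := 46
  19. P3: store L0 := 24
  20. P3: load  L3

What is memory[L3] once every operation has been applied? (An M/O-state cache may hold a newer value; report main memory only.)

memory[L3] = 0

1. P2: load  L0  bus=[BusRd]  L0: P0=I P1=I P2=E P3=I  mem[L0]=20
2. P0: load  L0  bus=[BusRd]  L0: P0=S P1=I P2=S P3=I  mem[L0]=20
3. P1: load  L0  bus=[BusRd]  L0: P0=S P1=S P2=S P3=I  mem[L0]=20
4. P0: load  L0  bus=[-]  L0: P0=S P1=S P2=S P3=I  mem[L0]=20
5. P2: load  L0  bus=[-]  L0: P0=S P1=S P2=S P3=I  mem[L0]=20
6. P2: load  L0  bus=[-]  L0: P0=S P1=S P2=S P3=I  mem[L0]=20
7. P1: load  L2  bus=[BusRd]  L2: P0=I P1=E P2=I P3=I  mem[L2]=40
8. P2: load  L0  bus=[-]  L0: P0=S P1=S P2=S P3=I  mem[L0]=20
9. P2: store L0 := 16  bus=[BusUpgr]  L0: P0=I P1=I P2=M P3=I  mem[L0]=20
10. P2: load  L0  bus=[-]  L0: P0=I P1=I P2=M P3=I  mem[L0]=20
11. P1: store L0 := 45  bus=[BusRdX,Flush]  L0: P0=I P1=M P2=I P3=I  mem[L0]=16
12. P3: store L0 := 3  bus=[BusRdX,Flush]  L0: P0=I P1=I P2=I P3=M  mem[L0]=45
13. P3: load  L0  bus=[-]  L0: P0=I P1=I P2=I P3=M  mem[L0]=45
14. P3: store L0 := 63  bus=[-]  L0: P0=I P1=I P2=I P3=M  mem[L0]=45
15. P0: load  L0  bus=[BusRd]  L0: P0=S P1=I P2=I P3=O  mem[L0]=45
16. P2: load  L0  bus=[BusRd]  L0: P0=S P1=I P2=S P3=O  mem[L0]=45
17. P0: store L0 := 63  bus=[BusUpgr,Flush]  L0: P0=M P1=I P2=I P3=I  mem[L0]=63
18. P3: store L0 := 46  bus=[BusRdX,Flush]  L0: P0=I P1=I P2=I P3=M  mem[L0]=63
19. P3: store L0 := 24  bus=[-]  L0: P0=I P1=I P2=I P3=M  mem[L0]=63
20. P3: load  L3  bus=[BusRd]  L3: P0=I P1=I P2=I P3=E  mem[L3]=0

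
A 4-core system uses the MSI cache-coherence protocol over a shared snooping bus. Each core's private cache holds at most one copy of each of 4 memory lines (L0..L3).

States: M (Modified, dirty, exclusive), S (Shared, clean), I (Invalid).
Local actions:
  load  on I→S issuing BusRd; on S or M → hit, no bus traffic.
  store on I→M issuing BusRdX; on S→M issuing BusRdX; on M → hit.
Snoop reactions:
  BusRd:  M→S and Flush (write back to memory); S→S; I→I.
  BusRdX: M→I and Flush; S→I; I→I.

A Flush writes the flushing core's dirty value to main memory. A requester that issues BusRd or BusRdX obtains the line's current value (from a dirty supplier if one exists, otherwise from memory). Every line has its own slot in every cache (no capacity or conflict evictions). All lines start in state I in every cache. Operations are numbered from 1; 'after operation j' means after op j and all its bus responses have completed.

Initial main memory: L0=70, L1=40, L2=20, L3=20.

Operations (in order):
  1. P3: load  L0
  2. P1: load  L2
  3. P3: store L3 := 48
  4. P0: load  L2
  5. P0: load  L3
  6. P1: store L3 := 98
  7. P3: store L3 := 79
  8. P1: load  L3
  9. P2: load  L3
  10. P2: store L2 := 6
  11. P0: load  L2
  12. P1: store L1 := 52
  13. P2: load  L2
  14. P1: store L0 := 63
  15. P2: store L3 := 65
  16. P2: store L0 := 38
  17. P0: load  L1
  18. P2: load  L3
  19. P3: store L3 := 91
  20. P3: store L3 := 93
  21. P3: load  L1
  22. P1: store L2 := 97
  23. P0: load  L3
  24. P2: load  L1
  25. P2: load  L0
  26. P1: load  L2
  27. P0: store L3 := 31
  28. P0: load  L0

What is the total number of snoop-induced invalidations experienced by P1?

[1] P3: load  L0 | P0:I, P1:I, P2:I, P3:S(70) | bus: BusRd
[2] P1: load  L2 | P0:I, P1:S(20), P2:I, P3:I | bus: BusRd
[3] P3: store L3 := 48 | P0:I, P1:I, P2:I, P3:M(48) | bus: BusRdX
[4] P0: load  L2 | P0:S(20), P1:S(20), P2:I, P3:I | bus: BusRd
[5] P0: load  L3 | P0:S(48), P1:I, P2:I, P3:S(48) | bus: BusRd,Flush
[6] P1: store L3 := 98 | P0:I, P1:M(98), P2:I, P3:I | bus: BusRdX
[7] P3: store L3 := 79 | P0:I, P1:I, P2:I, P3:M(79) | bus: BusRdX,Flush
[8] P1: load  L3 | P0:I, P1:S(79), P2:I, P3:S(79) | bus: BusRd,Flush
[9] P2: load  L3 | P0:I, P1:S(79), P2:S(79), P3:S(79) | bus: BusRd
[10] P2: store L2 := 6 | P0:I, P1:I, P2:M(6), P3:I | bus: BusRdX
[11] P0: load  L2 | P0:S(6), P1:I, P2:S(6), P3:I | bus: BusRd,Flush
[12] P1: store L1 := 52 | P0:I, P1:M(52), P2:I, P3:I | bus: BusRdX
[13] P2: load  L2 | P0:S(6), P1:I, P2:S(6), P3:I | bus: none
[14] P1: store L0 := 63 | P0:I, P1:M(63), P2:I, P3:I | bus: BusRdX
[15] P2: store L3 := 65 | P0:I, P1:I, P2:M(65), P3:I | bus: BusRdX
[16] P2: store L0 := 38 | P0:I, P1:I, P2:M(38), P3:I | bus: BusRdX,Flush
[17] P0: load  L1 | P0:S(52), P1:S(52), P2:I, P3:I | bus: BusRd,Flush
[18] P2: load  L3 | P0:I, P1:I, P2:M(65), P3:I | bus: none
[19] P3: store L3 := 91 | P0:I, P1:I, P2:I, P3:M(91) | bus: BusRdX,Flush
[20] P3: store L3 := 93 | P0:I, P1:I, P2:I, P3:M(93) | bus: none
[21] P3: load  L1 | P0:S(52), P1:S(52), P2:I, P3:S(52) | bus: BusRd
[22] P1: store L2 := 97 | P0:I, P1:M(97), P2:I, P3:I | bus: BusRdX
[23] P0: load  L3 | P0:S(93), P1:I, P2:I, P3:S(93) | bus: BusRd,Flush
[24] P2: load  L1 | P0:S(52), P1:S(52), P2:S(52), P3:S(52) | bus: BusRd
[25] P2: load  L0 | P0:I, P1:I, P2:M(38), P3:I | bus: none
[26] P1: load  L2 | P0:I, P1:M(97), P2:I, P3:I | bus: none
[27] P0: store L3 := 31 | P0:M(31), P1:I, P2:I, P3:I | bus: BusRdX
[28] P0: load  L0 | P0:S(38), P1:I, P2:S(38), P3:I | bus: BusRd,Flush

invalidations = 4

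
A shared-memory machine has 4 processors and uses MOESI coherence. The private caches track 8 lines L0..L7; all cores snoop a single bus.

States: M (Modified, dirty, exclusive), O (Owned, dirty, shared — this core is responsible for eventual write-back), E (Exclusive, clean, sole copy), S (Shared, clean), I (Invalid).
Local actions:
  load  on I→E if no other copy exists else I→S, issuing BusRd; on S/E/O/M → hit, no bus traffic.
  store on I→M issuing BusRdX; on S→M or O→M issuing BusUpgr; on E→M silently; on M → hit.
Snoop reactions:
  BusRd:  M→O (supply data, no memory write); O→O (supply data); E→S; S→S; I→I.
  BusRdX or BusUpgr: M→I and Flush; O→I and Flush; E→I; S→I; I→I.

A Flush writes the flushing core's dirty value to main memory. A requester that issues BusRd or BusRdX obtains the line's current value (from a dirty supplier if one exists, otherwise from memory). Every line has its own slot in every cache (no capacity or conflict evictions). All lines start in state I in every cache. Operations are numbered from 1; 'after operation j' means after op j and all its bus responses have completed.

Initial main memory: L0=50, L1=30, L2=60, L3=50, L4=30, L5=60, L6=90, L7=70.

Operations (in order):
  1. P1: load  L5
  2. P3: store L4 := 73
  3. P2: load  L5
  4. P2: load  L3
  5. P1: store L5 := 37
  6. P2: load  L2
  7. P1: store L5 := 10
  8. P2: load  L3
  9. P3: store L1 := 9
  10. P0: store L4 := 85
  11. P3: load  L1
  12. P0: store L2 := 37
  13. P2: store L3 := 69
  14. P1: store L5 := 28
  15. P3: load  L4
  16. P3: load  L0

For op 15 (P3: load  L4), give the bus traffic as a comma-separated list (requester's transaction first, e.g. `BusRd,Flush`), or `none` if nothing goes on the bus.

[1] P1: load  L5 | P0:I, P1:E(60), P2:I, P3:I | bus: BusRd
[2] P3: store L4 := 73 | P0:I, P1:I, P2:I, P3:M(73) | bus: BusRdX
[3] P2: load  L5 | P0:I, P1:S(60), P2:S(60), P3:I | bus: BusRd
[4] P2: load  L3 | P0:I, P1:I, P2:E(50), P3:I | bus: BusRd
[5] P1: store L5 := 37 | P0:I, P1:M(37), P2:I, P3:I | bus: BusUpgr
[6] P2: load  L2 | P0:I, P1:I, P2:E(60), P3:I | bus: BusRd
[7] P1: store L5 := 10 | P0:I, P1:M(10), P2:I, P3:I | bus: none
[8] P2: load  L3 | P0:I, P1:I, P2:E(50), P3:I | bus: none
[9] P3: store L1 := 9 | P0:I, P1:I, P2:I, P3:M(9) | bus: BusRdX
[10] P0: store L4 := 85 | P0:M(85), P1:I, P2:I, P3:I | bus: BusRdX,Flush
[11] P3: load  L1 | P0:I, P1:I, P2:I, P3:M(9) | bus: none
[12] P0: store L2 := 37 | P0:M(37), P1:I, P2:I, P3:I | bus: BusRdX
[13] P2: store L3 := 69 | P0:I, P1:I, P2:M(69), P3:I | bus: none
[14] P1: store L5 := 28 | P0:I, P1:M(28), P2:I, P3:I | bus: none
[15] P3: load  L4 | P0:O(85), P1:I, P2:I, P3:S(85) | bus: BusRd
[16] P3: load  L0 | P0:I, P1:I, P2:I, P3:E(50) | bus: BusRd

bus = BusRd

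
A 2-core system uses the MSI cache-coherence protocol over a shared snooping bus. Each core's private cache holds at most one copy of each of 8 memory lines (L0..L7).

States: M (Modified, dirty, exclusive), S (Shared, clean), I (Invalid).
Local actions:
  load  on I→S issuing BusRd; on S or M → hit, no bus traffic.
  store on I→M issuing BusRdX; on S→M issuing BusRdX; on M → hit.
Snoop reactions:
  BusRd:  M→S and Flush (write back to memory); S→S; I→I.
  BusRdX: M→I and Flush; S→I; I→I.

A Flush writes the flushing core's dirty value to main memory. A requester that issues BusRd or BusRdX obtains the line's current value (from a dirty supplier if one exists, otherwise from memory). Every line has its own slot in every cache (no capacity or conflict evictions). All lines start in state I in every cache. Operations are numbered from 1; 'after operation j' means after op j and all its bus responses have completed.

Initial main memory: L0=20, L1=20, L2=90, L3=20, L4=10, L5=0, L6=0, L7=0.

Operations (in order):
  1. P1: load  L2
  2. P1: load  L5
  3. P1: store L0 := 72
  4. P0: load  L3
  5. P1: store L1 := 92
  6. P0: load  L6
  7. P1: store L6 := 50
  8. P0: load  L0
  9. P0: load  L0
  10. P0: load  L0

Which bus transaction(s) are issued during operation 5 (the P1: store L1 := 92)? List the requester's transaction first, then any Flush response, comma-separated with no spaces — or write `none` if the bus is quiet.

bus = BusRdX

step 1: P1: load  L2  ⟶  IS  (L2)  txn=BusRd  M[L2]=90
step 2: P1: load  L5  ⟶  IS  (L5)  txn=BusRd  M[L5]=0
step 3: P1: store L0 := 72  ⟶  IM  (L0)  txn=BusRdX  M[L0]=20
step 4: P0: load  L3  ⟶  SI  (L3)  txn=BusRd  M[L3]=20
step 5: P1: store L1 := 92  ⟶  IM  (L1)  txn=BusRdX  M[L1]=20
step 6: P0: load  L6  ⟶  SI  (L6)  txn=BusRd  M[L6]=0
step 7: P1: store L6 := 50  ⟶  IM  (L6)  txn=BusRdX  M[L6]=0
step 8: P0: load  L0  ⟶  SS  (L0)  txn=BusRd+Flush  M[L0]=72
step 9: P0: load  L0  ⟶  SS  (L0)  txn=∅  M[L0]=72
step 10: P0: load  L0  ⟶  SS  (L0)  txn=∅  M[L0]=72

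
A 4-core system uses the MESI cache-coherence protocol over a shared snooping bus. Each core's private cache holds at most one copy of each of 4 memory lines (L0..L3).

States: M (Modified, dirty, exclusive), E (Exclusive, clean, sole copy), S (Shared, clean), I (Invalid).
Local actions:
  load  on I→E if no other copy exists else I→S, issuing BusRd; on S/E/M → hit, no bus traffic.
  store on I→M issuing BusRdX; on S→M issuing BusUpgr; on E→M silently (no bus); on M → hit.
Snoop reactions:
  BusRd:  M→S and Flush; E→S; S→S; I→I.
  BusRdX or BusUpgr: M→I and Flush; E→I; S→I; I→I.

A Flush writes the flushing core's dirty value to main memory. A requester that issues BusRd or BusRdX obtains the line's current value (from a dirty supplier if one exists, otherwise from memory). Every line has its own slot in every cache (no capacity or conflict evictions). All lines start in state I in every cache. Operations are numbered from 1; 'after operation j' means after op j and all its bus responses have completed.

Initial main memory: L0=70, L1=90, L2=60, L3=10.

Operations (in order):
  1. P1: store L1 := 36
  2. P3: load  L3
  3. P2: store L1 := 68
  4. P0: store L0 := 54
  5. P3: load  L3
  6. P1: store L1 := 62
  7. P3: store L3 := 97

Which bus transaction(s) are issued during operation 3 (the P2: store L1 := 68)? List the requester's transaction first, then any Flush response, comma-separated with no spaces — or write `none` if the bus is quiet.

1. P1: store L1 := 36  bus=[BusRdX]  L1: P0=I P1=M P2=I P3=I  mem[L1]=90
2. P3: load  L3  bus=[BusRd]  L3: P0=I P1=I P2=I P3=E  mem[L3]=10
3. P2: store L1 := 68  bus=[BusRdX,Flush]  L1: P0=I P1=I P2=M P3=I  mem[L1]=36
4. P0: store L0 := 54  bus=[BusRdX]  L0: P0=M P1=I P2=I P3=I  mem[L0]=70
5. P3: load  L3  bus=[-]  L3: P0=I P1=I P2=I P3=E  mem[L3]=10
6. P1: store L1 := 62  bus=[BusRdX,Flush]  L1: P0=I P1=M P2=I P3=I  mem[L1]=68
7. P3: store L3 := 97  bus=[-]  L3: P0=I P1=I P2=I P3=M  mem[L3]=10

bus = BusRdX,Flush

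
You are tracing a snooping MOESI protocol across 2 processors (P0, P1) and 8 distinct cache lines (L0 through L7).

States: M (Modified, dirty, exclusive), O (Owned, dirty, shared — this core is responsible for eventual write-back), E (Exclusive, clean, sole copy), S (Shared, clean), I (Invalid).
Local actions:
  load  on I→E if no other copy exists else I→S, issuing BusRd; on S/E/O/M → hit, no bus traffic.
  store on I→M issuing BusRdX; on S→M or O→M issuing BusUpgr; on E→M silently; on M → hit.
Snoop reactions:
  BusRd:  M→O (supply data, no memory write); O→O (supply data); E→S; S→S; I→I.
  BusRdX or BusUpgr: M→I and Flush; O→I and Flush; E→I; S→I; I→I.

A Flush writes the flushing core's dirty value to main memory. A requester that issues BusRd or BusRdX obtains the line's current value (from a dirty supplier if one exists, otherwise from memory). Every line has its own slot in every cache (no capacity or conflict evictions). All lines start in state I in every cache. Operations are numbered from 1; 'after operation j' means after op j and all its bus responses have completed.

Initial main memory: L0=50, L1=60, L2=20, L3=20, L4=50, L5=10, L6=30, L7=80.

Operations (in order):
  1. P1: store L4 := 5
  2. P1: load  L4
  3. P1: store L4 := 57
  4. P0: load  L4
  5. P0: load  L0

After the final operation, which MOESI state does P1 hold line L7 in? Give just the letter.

1. P1: store L4 := 5  bus=[BusRdX]  L4: P0=I P1=M  mem[L4]=50
2. P1: load  L4  bus=[-]  L4: P0=I P1=M  mem[L4]=50
3. P1: store L4 := 57  bus=[-]  L4: P0=I P1=M  mem[L4]=50
4. P0: load  L4  bus=[BusRd]  L4: P0=S P1=O  mem[L4]=50
5. P0: load  L0  bus=[BusRd]  L0: P0=E P1=I  mem[L0]=50

state = I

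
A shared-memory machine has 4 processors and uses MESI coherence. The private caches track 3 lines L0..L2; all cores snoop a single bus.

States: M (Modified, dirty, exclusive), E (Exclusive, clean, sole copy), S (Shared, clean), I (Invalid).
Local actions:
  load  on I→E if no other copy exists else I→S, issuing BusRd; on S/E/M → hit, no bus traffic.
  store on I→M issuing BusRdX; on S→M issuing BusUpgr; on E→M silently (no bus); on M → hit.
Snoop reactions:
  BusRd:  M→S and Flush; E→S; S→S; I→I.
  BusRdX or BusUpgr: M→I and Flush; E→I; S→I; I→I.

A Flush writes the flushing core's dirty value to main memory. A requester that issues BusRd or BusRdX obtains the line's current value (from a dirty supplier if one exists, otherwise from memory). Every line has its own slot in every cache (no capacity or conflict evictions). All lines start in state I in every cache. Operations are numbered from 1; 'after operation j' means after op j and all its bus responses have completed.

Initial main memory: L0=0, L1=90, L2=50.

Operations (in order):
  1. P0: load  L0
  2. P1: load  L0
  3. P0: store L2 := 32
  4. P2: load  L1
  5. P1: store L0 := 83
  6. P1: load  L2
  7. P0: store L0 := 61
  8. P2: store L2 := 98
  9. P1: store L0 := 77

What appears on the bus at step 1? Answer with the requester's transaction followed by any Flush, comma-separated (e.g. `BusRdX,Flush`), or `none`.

1. P0: load  L0  bus=[BusRd]  L0: P0=E P1=I P2=I P3=I  mem[L0]=0
2. P1: load  L0  bus=[BusRd]  L0: P0=S P1=S P2=I P3=I  mem[L0]=0
3. P0: store L2 := 32  bus=[BusRdX]  L2: P0=M P1=I P2=I P3=I  mem[L2]=50
4. P2: load  L1  bus=[BusRd]  L1: P0=I P1=I P2=E P3=I  mem[L1]=90
5. P1: store L0 := 83  bus=[BusUpgr]  L0: P0=I P1=M P2=I P3=I  mem[L0]=0
6. P1: load  L2  bus=[BusRd,Flush]  L2: P0=S P1=S P2=I P3=I  mem[L2]=32
7. P0: store L0 := 61  bus=[BusRdX,Flush]  L0: P0=M P1=I P2=I P3=I  mem[L0]=83
8. P2: store L2 := 98  bus=[BusRdX]  L2: P0=I P1=I P2=M P3=I  mem[L2]=32
9. P1: store L0 := 77  bus=[BusRdX,Flush]  L0: P0=I P1=M P2=I P3=I  mem[L0]=61

bus = BusRd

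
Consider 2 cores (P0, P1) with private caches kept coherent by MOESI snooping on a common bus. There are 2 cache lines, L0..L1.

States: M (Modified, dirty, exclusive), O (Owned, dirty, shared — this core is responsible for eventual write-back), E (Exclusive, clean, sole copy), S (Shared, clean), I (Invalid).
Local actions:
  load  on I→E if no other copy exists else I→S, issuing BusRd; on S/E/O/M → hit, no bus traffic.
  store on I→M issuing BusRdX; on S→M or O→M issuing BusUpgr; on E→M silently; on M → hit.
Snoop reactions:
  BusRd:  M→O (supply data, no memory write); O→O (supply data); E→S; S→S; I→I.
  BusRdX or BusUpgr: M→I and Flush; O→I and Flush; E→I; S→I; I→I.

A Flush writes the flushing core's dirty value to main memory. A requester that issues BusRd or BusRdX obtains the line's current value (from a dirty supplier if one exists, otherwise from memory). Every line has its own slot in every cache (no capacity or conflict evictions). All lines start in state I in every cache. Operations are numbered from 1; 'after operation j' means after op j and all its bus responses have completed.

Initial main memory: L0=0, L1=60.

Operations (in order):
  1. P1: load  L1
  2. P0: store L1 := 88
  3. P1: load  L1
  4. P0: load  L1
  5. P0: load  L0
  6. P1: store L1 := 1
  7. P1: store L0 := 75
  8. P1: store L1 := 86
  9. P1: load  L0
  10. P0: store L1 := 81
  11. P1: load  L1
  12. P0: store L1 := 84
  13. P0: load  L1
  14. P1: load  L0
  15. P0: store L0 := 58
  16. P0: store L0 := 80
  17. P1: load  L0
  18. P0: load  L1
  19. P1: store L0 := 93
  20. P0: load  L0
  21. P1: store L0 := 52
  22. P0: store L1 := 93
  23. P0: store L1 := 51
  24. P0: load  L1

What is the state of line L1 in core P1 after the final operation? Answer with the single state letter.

state = I

1. P1: load  L1  bus=[BusRd]  L1: P0=I P1=E  mem[L1]=60
2. P0: store L1 := 88  bus=[BusRdX]  L1: P0=M P1=I  mem[L1]=60
3. P1: load  L1  bus=[BusRd]  L1: P0=O P1=S  mem[L1]=60
4. P0: load  L1  bus=[-]  L1: P0=O P1=S  mem[L1]=60
5. P0: load  L0  bus=[BusRd]  L0: P0=E P1=I  mem[L0]=0
6. P1: store L1 := 1  bus=[BusUpgr,Flush]  L1: P0=I P1=M  mem[L1]=88
7. P1: store L0 := 75  bus=[BusRdX]  L0: P0=I P1=M  mem[L0]=0
8. P1: store L1 := 86  bus=[-]  L1: P0=I P1=M  mem[L1]=88
9. P1: load  L0  bus=[-]  L0: P0=I P1=M  mem[L0]=0
10. P0: store L1 := 81  bus=[BusRdX,Flush]  L1: P0=M P1=I  mem[L1]=86
11. P1: load  L1  bus=[BusRd]  L1: P0=O P1=S  mem[L1]=86
12. P0: store L1 := 84  bus=[BusUpgr]  L1: P0=M P1=I  mem[L1]=86
13. P0: load  L1  bus=[-]  L1: P0=M P1=I  mem[L1]=86
14. P1: load  L0  bus=[-]  L0: P0=I P1=M  mem[L0]=0
15. P0: store L0 := 58  bus=[BusRdX,Flush]  L0: P0=M P1=I  mem[L0]=75
16. P0: store L0 := 80  bus=[-]  L0: P0=M P1=I  mem[L0]=75
17. P1: load  L0  bus=[BusRd]  L0: P0=O P1=S  mem[L0]=75
18. P0: load  L1  bus=[-]  L1: P0=M P1=I  mem[L1]=86
19. P1: store L0 := 93  bus=[BusUpgr,Flush]  L0: P0=I P1=M  mem[L0]=80
20. P0: load  L0  bus=[BusRd]  L0: P0=S P1=O  mem[L0]=80
21. P1: store L0 := 52  bus=[BusUpgr]  L0: P0=I P1=M  mem[L0]=80
22. P0: store L1 := 93  bus=[-]  L1: P0=M P1=I  mem[L1]=86
23. P0: store L1 := 51  bus=[-]  L1: P0=M P1=I  mem[L1]=86
24. P0: load  L1  bus=[-]  L1: P0=M P1=I  mem[L1]=86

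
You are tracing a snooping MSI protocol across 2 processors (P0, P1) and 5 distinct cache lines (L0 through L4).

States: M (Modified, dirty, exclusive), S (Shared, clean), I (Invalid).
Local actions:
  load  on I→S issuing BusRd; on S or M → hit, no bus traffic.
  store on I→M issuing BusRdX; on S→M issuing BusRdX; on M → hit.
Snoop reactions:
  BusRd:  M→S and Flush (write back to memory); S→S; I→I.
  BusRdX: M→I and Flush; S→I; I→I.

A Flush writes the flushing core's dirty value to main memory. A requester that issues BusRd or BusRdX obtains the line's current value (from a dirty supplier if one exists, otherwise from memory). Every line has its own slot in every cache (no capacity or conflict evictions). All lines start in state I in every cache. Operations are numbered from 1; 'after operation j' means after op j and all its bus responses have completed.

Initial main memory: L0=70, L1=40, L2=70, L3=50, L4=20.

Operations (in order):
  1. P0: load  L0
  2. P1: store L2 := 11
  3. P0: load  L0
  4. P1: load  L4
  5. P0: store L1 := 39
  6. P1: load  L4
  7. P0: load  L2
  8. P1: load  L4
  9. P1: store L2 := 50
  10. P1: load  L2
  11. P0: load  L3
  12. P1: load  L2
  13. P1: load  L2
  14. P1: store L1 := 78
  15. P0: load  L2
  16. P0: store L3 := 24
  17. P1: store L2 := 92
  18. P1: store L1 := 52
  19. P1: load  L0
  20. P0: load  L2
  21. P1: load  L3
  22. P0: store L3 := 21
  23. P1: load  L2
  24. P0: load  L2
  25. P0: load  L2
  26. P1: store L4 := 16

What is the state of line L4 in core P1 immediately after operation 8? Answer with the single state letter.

[1] P0: load  L0 | P0:S(70), P1:I | bus: BusRd
[2] P1: store L2 := 11 | P0:I, P1:M(11) | bus: BusRdX
[3] P0: load  L0 | P0:S(70), P1:I | bus: none
[4] P1: load  L4 | P0:I, P1:S(20) | bus: BusRd
[5] P0: store L1 := 39 | P0:M(39), P1:I | bus: BusRdX
[6] P1: load  L4 | P0:I, P1:S(20) | bus: none
[7] P0: load  L2 | P0:S(11), P1:S(11) | bus: BusRd,Flush
[8] P1: load  L4 | P0:I, P1:S(20) | bus: none
[9] P1: store L2 := 50 | P0:I, P1:M(50) | bus: BusRdX
[10] P1: load  L2 | P0:I, P1:M(50) | bus: none
[11] P0: load  L3 | P0:S(50), P1:I | bus: BusRd
[12] P1: load  L2 | P0:I, P1:M(50) | bus: none
[13] P1: load  L2 | P0:I, P1:M(50) | bus: none
[14] P1: store L1 := 78 | P0:I, P1:M(78) | bus: BusRdX,Flush
[15] P0: load  L2 | P0:S(50), P1:S(50) | bus: BusRd,Flush
[16] P0: store L3 := 24 | P0:M(24), P1:I | bus: BusRdX
[17] P1: store L2 := 92 | P0:I, P1:M(92) | bus: BusRdX
[18] P1: store L1 := 52 | P0:I, P1:M(52) | bus: none
[19] P1: load  L0 | P0:S(70), P1:S(70) | bus: BusRd
[20] P0: load  L2 | P0:S(92), P1:S(92) | bus: BusRd,Flush
[21] P1: load  L3 | P0:S(24), P1:S(24) | bus: BusRd,Flush
[22] P0: store L3 := 21 | P0:M(21), P1:I | bus: BusRdX
[23] P1: load  L2 | P0:S(92), P1:S(92) | bus: none
[24] P0: load  L2 | P0:S(92), P1:S(92) | bus: none
[25] P0: load  L2 | P0:S(92), P1:S(92) | bus: none
[26] P1: store L4 := 16 | P0:I, P1:M(16) | bus: BusRdX

state = S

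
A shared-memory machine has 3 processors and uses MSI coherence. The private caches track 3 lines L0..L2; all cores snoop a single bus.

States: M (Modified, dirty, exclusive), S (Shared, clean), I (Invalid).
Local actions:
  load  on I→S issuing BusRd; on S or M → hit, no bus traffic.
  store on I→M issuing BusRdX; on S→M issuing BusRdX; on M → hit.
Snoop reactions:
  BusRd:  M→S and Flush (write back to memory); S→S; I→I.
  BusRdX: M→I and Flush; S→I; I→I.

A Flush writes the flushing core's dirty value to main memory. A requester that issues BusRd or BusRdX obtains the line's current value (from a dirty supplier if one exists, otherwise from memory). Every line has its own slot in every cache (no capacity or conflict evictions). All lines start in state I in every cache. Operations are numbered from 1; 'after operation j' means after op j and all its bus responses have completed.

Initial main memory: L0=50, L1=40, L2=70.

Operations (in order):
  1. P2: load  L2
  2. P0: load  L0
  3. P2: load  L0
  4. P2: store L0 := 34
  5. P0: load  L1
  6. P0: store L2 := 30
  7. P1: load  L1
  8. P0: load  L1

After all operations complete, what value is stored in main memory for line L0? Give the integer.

1. P2: load  L2  bus=[BusRd]  L2: P0=I P1=I P2=S  mem[L2]=70
2. P0: load  L0  bus=[BusRd]  L0: P0=S P1=I P2=I  mem[L0]=50
3. P2: load  L0  bus=[BusRd]  L0: P0=S P1=I P2=S  mem[L0]=50
4. P2: store L0 := 34  bus=[BusRdX]  L0: P0=I P1=I P2=M  mem[L0]=50
5. P0: load  L1  bus=[BusRd]  L1: P0=S P1=I P2=I  mem[L1]=40
6. P0: store L2 := 30  bus=[BusRdX]  L2: P0=M P1=I P2=I  mem[L2]=70
7. P1: load  L1  bus=[BusRd]  L1: P0=S P1=S P2=I  mem[L1]=40
8. P0: load  L1  bus=[-]  L1: P0=S P1=S P2=I  mem[L1]=40

memory[L0] = 50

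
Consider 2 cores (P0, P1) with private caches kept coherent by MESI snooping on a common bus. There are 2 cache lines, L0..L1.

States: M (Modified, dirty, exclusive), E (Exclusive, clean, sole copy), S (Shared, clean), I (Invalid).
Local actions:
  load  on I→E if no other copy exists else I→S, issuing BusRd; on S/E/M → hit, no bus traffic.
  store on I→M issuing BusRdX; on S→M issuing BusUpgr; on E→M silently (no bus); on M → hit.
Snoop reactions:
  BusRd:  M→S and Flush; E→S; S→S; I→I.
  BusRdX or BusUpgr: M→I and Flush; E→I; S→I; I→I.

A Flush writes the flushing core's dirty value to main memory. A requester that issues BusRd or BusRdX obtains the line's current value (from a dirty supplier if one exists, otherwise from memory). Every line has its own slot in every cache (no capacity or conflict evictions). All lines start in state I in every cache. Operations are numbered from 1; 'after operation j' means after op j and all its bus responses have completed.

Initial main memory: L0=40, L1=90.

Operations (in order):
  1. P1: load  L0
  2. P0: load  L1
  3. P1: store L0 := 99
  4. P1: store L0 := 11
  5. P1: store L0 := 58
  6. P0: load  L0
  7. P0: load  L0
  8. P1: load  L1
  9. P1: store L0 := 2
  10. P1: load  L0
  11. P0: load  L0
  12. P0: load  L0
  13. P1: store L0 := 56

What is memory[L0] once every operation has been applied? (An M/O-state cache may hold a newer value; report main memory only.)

memory[L0] = 2

[1] P1: load  L0 | P0:I, P1:E(40) | bus: BusRd
[2] P0: load  L1 | P0:E(90), P1:I | bus: BusRd
[3] P1: store L0 := 99 | P0:I, P1:M(99) | bus: none
[4] P1: store L0 := 11 | P0:I, P1:M(11) | bus: none
[5] P1: store L0 := 58 | P0:I, P1:M(58) | bus: none
[6] P0: load  L0 | P0:S(58), P1:S(58) | bus: BusRd,Flush
[7] P0: load  L0 | P0:S(58), P1:S(58) | bus: none
[8] P1: load  L1 | P0:S(90), P1:S(90) | bus: BusRd
[9] P1: store L0 := 2 | P0:I, P1:M(2) | bus: BusUpgr
[10] P1: load  L0 | P0:I, P1:M(2) | bus: none
[11] P0: load  L0 | P0:S(2), P1:S(2) | bus: BusRd,Flush
[12] P0: load  L0 | P0:S(2), P1:S(2) | bus: none
[13] P1: store L0 := 56 | P0:I, P1:M(56) | bus: BusUpgr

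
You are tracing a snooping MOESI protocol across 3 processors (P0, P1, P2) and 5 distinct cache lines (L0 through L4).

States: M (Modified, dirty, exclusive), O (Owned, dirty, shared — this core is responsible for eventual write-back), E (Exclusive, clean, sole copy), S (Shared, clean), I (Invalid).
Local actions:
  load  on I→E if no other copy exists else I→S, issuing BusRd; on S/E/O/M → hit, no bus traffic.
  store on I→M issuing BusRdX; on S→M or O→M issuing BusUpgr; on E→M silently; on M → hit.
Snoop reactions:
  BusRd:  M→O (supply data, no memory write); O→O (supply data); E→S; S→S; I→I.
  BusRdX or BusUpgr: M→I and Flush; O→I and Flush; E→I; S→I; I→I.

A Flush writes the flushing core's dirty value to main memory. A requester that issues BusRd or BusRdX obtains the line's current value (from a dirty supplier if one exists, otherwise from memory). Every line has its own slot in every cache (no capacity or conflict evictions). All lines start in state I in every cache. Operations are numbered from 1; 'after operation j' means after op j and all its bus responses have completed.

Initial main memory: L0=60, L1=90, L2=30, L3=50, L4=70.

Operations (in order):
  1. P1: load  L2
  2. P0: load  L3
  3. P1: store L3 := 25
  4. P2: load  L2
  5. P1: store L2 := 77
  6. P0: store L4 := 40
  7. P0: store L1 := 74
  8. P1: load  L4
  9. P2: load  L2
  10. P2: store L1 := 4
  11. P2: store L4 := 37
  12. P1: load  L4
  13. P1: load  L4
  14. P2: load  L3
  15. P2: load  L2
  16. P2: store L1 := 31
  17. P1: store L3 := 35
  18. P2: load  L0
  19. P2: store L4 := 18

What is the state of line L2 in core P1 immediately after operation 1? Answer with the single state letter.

state = E

step 1: P1: load  L2  ⟶  IEI  (L2)  txn=BusRd  M[L2]=30
step 2: P0: load  L3  ⟶  EII  (L3)  txn=BusRd  M[L3]=50
step 3: P1: store L3 := 25  ⟶  IMI  (L3)  txn=BusRdX  M[L3]=50
step 4: P2: load  L2  ⟶  ISS  (L2)  txn=BusRd  M[L2]=30
step 5: P1: store L2 := 77  ⟶  IMI  (L2)  txn=BusUpgr  M[L2]=30
step 6: P0: store L4 := 40  ⟶  MII  (L4)  txn=BusRdX  M[L4]=70
step 7: P0: store L1 := 74  ⟶  MII  (L1)  txn=BusRdX  M[L1]=90
step 8: P1: load  L4  ⟶  OSI  (L4)  txn=BusRd  M[L4]=70
step 9: P2: load  L2  ⟶  IOS  (L2)  txn=BusRd  M[L2]=30
step 10: P2: store L1 := 4  ⟶  IIM  (L1)  txn=BusRdX+Flush  M[L1]=74
step 11: P2: store L4 := 37  ⟶  IIM  (L4)  txn=BusRdX+Flush  M[L4]=40
step 12: P1: load  L4  ⟶  ISO  (L4)  txn=BusRd  M[L4]=40
step 13: P1: load  L4  ⟶  ISO  (L4)  txn=∅  M[L4]=40
step 14: P2: load  L3  ⟶  IOS  (L3)  txn=BusRd  M[L3]=50
step 15: P2: load  L2  ⟶  IOS  (L2)  txn=∅  M[L2]=30
step 16: P2: store L1 := 31  ⟶  IIM  (L1)  txn=∅  M[L1]=74
step 17: P1: store L3 := 35  ⟶  IMI  (L3)  txn=BusUpgr  M[L3]=50
step 18: P2: load  L0  ⟶  IIE  (L0)  txn=BusRd  M[L0]=60
step 19: P2: store L4 := 18  ⟶  IIM  (L4)  txn=BusUpgr  M[L4]=40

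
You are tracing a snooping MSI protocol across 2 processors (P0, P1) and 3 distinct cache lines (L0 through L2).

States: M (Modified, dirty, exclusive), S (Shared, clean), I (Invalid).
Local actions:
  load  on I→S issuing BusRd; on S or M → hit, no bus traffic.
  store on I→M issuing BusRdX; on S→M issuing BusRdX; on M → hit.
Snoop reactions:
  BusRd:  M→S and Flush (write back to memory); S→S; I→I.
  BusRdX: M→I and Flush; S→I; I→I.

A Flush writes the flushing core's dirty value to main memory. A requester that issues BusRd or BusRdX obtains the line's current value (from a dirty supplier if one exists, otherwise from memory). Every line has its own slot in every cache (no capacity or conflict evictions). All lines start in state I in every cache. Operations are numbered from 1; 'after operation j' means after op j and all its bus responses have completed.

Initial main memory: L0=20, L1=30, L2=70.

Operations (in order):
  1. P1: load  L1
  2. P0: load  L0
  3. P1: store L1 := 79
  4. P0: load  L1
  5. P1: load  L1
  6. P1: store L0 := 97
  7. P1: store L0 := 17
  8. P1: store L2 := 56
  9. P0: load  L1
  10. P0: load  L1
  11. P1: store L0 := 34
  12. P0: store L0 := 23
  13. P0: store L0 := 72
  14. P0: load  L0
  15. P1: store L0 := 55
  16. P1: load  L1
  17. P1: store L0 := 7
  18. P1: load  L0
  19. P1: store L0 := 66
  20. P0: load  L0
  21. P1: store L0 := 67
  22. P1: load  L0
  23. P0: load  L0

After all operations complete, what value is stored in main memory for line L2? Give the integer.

[1] P1: load  L1 | P0:I, P1:S(30) | bus: BusRd
[2] P0: load  L0 | P0:S(20), P1:I | bus: BusRd
[3] P1: store L1 := 79 | P0:I, P1:M(79) | bus: BusRdX
[4] P0: load  L1 | P0:S(79), P1:S(79) | bus: BusRd,Flush
[5] P1: load  L1 | P0:S(79), P1:S(79) | bus: none
[6] P1: store L0 := 97 | P0:I, P1:M(97) | bus: BusRdX
[7] P1: store L0 := 17 | P0:I, P1:M(17) | bus: none
[8] P1: store L2 := 56 | P0:I, P1:M(56) | bus: BusRdX
[9] P0: load  L1 | P0:S(79), P1:S(79) | bus: none
[10] P0: load  L1 | P0:S(79), P1:S(79) | bus: none
[11] P1: store L0 := 34 | P0:I, P1:M(34) | bus: none
[12] P0: store L0 := 23 | P0:M(23), P1:I | bus: BusRdX,Flush
[13] P0: store L0 := 72 | P0:M(72), P1:I | bus: none
[14] P0: load  L0 | P0:M(72), P1:I | bus: none
[15] P1: store L0 := 55 | P0:I, P1:M(55) | bus: BusRdX,Flush
[16] P1: load  L1 | P0:S(79), P1:S(79) | bus: none
[17] P1: store L0 := 7 | P0:I, P1:M(7) | bus: none
[18] P1: load  L0 | P0:I, P1:M(7) | bus: none
[19] P1: store L0 := 66 | P0:I, P1:M(66) | bus: none
[20] P0: load  L0 | P0:S(66), P1:S(66) | bus: BusRd,Flush
[21] P1: store L0 := 67 | P0:I, P1:M(67) | bus: BusRdX
[22] P1: load  L0 | P0:I, P1:M(67) | bus: none
[23] P0: load  L0 | P0:S(67), P1:S(67) | bus: BusRd,Flush

memory[L2] = 70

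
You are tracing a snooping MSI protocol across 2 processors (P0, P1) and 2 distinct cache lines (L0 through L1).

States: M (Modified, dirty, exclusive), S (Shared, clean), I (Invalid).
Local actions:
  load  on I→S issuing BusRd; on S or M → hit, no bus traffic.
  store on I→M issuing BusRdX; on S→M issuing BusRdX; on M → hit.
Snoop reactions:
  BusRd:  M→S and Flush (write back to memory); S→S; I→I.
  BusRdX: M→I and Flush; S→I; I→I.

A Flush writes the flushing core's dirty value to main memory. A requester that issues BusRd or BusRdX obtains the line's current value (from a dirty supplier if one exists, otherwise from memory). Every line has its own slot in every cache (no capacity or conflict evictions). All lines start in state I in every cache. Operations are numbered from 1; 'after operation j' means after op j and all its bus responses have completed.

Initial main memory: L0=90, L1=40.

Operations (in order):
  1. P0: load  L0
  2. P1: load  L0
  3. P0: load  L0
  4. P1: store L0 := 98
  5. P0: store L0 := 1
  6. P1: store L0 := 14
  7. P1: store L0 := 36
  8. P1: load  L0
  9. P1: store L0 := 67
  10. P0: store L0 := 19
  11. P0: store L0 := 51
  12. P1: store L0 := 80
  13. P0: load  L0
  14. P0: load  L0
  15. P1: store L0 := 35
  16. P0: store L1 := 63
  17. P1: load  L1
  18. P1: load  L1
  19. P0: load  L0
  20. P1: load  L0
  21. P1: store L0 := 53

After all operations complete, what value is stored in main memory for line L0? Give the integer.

memory[L0] = 35

  op1 P0: load  L0 → S/I on L0; bus BusRd; mem=90
  op2 P1: load  L0 → S/S on L0; bus BusRd; mem=90
  op3 P0: load  L0 → S/S on L0; bus (none); mem=90
  op4 P1: store L0 := 98 → I/M on L0; bus BusRdX; mem=90
  op5 P0: store L0 := 1 → M/I on L0; bus BusRdX Flush; mem=98
  op6 P1: store L0 := 14 → I/M on L0; bus BusRdX Flush; mem=1
  op7 P1: store L0 := 36 → I/M on L0; bus (none); mem=1
  op8 P1: load  L0 → I/M on L0; bus (none); mem=1
  op9 P1: store L0 := 67 → I/M on L0; bus (none); mem=1
  op10 P0: store L0 := 19 → M/I on L0; bus BusRdX Flush; mem=67
  op11 P0: store L0 := 51 → M/I on L0; bus (none); mem=67
  op12 P1: store L0 := 80 → I/M on L0; bus BusRdX Flush; mem=51
  op13 P0: load  L0 → S/S on L0; bus BusRd Flush; mem=80
  op14 P0: load  L0 → S/S on L0; bus (none); mem=80
  op15 P1: store L0 := 35 → I/M on L0; bus BusRdX; mem=80
  op16 P0: store L1 := 63 → M/I on L1; bus BusRdX; mem=40
  op17 P1: load  L1 → S/S on L1; bus BusRd Flush; mem=63
  op18 P1: load  L1 → S/S on L1; bus (none); mem=63
  op19 P0: load  L0 → S/S on L0; bus BusRd Flush; mem=35
  op20 P1: load  L0 → S/S on L0; bus (none); mem=35
  op21 P1: store L0 := 53 → I/M on L0; bus BusRdX; mem=35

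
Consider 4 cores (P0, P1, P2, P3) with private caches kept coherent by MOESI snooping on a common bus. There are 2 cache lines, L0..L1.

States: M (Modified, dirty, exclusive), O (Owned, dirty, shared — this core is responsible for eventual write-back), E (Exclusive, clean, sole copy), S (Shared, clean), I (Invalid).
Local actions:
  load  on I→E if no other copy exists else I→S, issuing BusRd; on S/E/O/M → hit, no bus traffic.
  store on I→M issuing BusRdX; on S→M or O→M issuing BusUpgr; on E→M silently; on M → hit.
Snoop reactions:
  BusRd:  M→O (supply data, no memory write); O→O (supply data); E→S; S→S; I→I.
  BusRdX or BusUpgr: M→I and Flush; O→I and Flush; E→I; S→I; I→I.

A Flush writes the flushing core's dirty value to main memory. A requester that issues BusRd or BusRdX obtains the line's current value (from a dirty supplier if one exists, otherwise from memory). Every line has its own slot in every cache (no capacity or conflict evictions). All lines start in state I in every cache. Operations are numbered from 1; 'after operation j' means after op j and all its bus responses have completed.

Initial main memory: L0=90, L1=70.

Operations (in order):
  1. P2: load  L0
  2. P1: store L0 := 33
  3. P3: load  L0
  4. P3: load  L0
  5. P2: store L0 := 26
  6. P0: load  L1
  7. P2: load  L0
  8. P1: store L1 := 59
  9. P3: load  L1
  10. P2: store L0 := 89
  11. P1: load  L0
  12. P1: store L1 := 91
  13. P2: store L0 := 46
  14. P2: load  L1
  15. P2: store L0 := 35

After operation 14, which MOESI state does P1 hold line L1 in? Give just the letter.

step 1: P2: load  L0  ⟶  IIEI  (L0)  txn=BusRd  M[L0]=90
step 2: P1: store L0 := 33  ⟶  IMII  (L0)  txn=BusRdX  M[L0]=90
step 3: P3: load  L0  ⟶  IOIS  (L0)  txn=BusRd  M[L0]=90
step 4: P3: load  L0  ⟶  IOIS  (L0)  txn=∅  M[L0]=90
step 5: P2: store L0 := 26  ⟶  IIMI  (L0)  txn=BusRdX+Flush  M[L0]=33
step 6: P0: load  L1  ⟶  EIII  (L1)  txn=BusRd  M[L1]=70
step 7: P2: load  L0  ⟶  IIMI  (L0)  txn=∅  M[L0]=33
step 8: P1: store L1 := 59  ⟶  IMII  (L1)  txn=BusRdX  M[L1]=70
step 9: P3: load  L1  ⟶  IOIS  (L1)  txn=BusRd  M[L1]=70
step 10: P2: store L0 := 89  ⟶  IIMI  (L0)  txn=∅  M[L0]=33
step 11: P1: load  L0  ⟶  ISOI  (L0)  txn=BusRd  M[L0]=33
step 12: P1: store L1 := 91  ⟶  IMII  (L1)  txn=BusUpgr  M[L1]=70
step 13: P2: store L0 := 46  ⟶  IIMI  (L0)  txn=BusUpgr  M[L0]=33
step 14: P2: load  L1  ⟶  IOSI  (L1)  txn=BusRd  M[L1]=70
step 15: P2: store L0 := 35  ⟶  IIMI  (L0)  txn=∅  M[L0]=33

state = O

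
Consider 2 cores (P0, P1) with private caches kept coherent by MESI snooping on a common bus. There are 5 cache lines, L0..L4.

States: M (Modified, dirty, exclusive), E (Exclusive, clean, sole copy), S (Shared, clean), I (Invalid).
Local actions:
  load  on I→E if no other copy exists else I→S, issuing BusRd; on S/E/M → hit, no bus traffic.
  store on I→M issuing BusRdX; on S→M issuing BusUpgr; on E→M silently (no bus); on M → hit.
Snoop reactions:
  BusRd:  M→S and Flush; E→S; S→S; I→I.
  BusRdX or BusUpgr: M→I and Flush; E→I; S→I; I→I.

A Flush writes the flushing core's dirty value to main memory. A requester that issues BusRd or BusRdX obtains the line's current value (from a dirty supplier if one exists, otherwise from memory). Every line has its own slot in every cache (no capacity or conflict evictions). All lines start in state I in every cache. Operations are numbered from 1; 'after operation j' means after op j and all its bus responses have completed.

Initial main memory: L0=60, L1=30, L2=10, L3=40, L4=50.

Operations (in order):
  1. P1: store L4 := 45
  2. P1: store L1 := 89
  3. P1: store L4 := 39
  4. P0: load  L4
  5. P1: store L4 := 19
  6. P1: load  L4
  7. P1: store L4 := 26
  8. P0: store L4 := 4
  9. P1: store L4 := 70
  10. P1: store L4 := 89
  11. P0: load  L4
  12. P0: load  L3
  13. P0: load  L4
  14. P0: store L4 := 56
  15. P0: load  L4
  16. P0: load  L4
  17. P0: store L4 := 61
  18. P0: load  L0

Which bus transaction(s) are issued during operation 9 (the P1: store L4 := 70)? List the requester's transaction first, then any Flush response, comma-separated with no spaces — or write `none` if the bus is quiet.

bus = BusRdX,Flush

[1] P1: store L4 := 45 | P0:I, P1:M(45) | bus: BusRdX
[2] P1: store L1 := 89 | P0:I, P1:M(89) | bus: BusRdX
[3] P1: store L4 := 39 | P0:I, P1:M(39) | bus: none
[4] P0: load  L4 | P0:S(39), P1:S(39) | bus: BusRd,Flush
[5] P1: store L4 := 19 | P0:I, P1:M(19) | bus: BusUpgr
[6] P1: load  L4 | P0:I, P1:M(19) | bus: none
[7] P1: store L4 := 26 | P0:I, P1:M(26) | bus: none
[8] P0: store L4 := 4 | P0:M(4), P1:I | bus: BusRdX,Flush
[9] P1: store L4 := 70 | P0:I, P1:M(70) | bus: BusRdX,Flush
[10] P1: store L4 := 89 | P0:I, P1:M(89) | bus: none
[11] P0: load  L4 | P0:S(89), P1:S(89) | bus: BusRd,Flush
[12] P0: load  L3 | P0:E(40), P1:I | bus: BusRd
[13] P0: load  L4 | P0:S(89), P1:S(89) | bus: none
[14] P0: store L4 := 56 | P0:M(56), P1:I | bus: BusUpgr
[15] P0: load  L4 | P0:M(56), P1:I | bus: none
[16] P0: load  L4 | P0:M(56), P1:I | bus: none
[17] P0: store L4 := 61 | P0:M(61), P1:I | bus: none
[18] P0: load  L0 | P0:E(60), P1:I | bus: BusRd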